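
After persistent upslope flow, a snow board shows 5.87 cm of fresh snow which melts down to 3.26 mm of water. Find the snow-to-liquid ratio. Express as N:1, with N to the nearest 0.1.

ratio ≈ 18.0

Ratio = snow depth / SWE = 58.7 mm / 3.26 mm = 18.0, i.e. 18.0:1.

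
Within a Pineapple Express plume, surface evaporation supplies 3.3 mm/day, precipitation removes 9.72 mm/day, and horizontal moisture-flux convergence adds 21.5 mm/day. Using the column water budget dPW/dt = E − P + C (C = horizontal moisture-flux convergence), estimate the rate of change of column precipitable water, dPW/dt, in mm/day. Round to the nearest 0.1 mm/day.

dPW/dt = E − P + C = 3.3 − 9.72 + (21.5) = 15.1 mm/day.

dPW/dt ≈ 15.1 mm/day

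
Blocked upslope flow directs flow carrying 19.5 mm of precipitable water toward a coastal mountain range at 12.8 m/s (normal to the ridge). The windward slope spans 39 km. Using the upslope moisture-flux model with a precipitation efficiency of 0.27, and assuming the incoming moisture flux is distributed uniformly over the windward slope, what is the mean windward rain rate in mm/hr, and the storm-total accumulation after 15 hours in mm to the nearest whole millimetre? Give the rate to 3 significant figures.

R ≈ 6.22 mm/hr; total ≈ 93 mm

Incoming column moisture flux per unit ridge length: F = V × PW = 12.8 × 19.5 = 249.6 mm·m/s.
Spread over the 39 km slope with efficiency ε = 0.27: R = ε·F/W = 0.27 × 249.6 / 39000 m = 1.728e-03 mm/s.
R = 1.728e-03 × 3600 = 6.22 mm/hr.
Over 15 h: total = 6.22 × 15 = 93.3 ≈ 93 mm.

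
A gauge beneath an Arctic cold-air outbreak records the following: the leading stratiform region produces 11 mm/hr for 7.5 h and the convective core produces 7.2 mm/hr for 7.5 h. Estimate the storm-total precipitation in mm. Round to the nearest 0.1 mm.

total ≈ 136.5 mm

Total = Σ Rᵢ Δtᵢ = 11 × 7.5 + 7.2 × 7.5
      = 82.5 + 54 = 136.5 mm.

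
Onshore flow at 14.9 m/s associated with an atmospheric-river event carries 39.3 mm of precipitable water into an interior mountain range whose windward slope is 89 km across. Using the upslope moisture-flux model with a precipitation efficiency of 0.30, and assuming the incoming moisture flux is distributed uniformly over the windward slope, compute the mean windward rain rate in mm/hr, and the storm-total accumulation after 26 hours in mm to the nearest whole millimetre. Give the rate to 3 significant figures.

R ≈ 7.11 mm/hr; total ≈ 185 mm

Incoming column moisture flux per unit ridge length: F = V × PW = 14.9 × 39.3 = 585.57 mm·m/s.
Spread over the 89 km slope with efficiency ε = 0.30: R = ε·F/W = 0.30 × 585.57 / 89000 m = 1.974e-03 mm/s.
R = 1.974e-03 × 3600 = 7.11 mm/hr.
Over 26 h: total = 7.11 × 26 = 184.86 ≈ 185 mm.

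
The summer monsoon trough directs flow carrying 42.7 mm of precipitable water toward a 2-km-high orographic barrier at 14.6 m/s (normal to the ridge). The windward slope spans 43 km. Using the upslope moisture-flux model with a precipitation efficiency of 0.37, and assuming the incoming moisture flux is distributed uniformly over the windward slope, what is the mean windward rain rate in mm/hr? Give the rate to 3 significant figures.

R ≈ 19.3 mm/hr

Incoming column moisture flux per unit ridge length: F = V × PW = 14.6 × 42.7 = 623.42 mm·m/s.
Spread over the 43 km slope with efficiency ε = 0.37: R = ε·F/W = 0.37 × 623.42 / 43000 m = 5.364e-03 mm/s.
R = 5.364e-03 × 3600 = 19.3 mm/hr.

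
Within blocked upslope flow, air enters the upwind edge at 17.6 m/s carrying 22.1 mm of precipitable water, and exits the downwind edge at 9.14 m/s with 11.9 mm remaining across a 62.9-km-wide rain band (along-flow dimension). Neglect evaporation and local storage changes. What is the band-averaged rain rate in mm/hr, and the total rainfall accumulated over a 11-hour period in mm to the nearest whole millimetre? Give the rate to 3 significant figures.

R ≈ 16.0 mm/hr; total ≈ 176 mm

Column moisture flux per unit crosswind length is F = V × PW.
Inflow: F_in = 17.6 × 22.1 = 388.96 mm·m/s
Outflow: F_out = 9.14 × 11.9 = 108.766 mm·m/s
Steady-state rate R = (F_in − F_out)/L = (388.96 − 108.766) / 62900 m = 4.455e-03 mm/s.
R = 4.455e-03 × 3600 = 16.0 mm/hr.
Over 11 h: total = 16.0 × 11 = 176 mm.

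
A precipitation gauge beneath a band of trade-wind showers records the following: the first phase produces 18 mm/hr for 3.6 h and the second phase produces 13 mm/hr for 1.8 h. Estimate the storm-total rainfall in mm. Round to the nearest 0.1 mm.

Total = Σ Rᵢ Δtᵢ = 18 × 3.6 + 13 × 1.8
      = 64.8 + 23.4 = 88.2 mm.

total ≈ 88.2 mm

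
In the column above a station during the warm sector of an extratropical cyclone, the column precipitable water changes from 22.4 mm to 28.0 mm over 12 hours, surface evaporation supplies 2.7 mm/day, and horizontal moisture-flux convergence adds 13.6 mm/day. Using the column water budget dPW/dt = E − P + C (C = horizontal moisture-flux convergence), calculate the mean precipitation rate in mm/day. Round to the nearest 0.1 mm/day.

P ≈ 5.1 mm/day

dPW/dt = (28.0 − 22.4) mm / (12/24 day) = +11.200 mm/day.
P = E + C − dPW/dt = 2.7 + (13.6) − (+11.200) = 5.1 mm/day.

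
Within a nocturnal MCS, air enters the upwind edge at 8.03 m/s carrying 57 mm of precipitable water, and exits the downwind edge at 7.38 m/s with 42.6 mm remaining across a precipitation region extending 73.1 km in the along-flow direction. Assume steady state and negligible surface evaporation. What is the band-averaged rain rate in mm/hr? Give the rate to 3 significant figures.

R ≈ 7.06 mm/hr

Column moisture flux per unit crosswind length is F = V × PW.
Inflow: F_in = 8.03 × 57 = 457.71 mm·m/s
Outflow: F_out = 7.38 × 42.6 = 314.388 mm·m/s
Steady-state rate R = (F_in − F_out)/L = (457.71 − 314.388) / 73100 m = 1.961e-03 mm/s.
R = 1.961e-03 × 3600 = 7.06 mm/hr.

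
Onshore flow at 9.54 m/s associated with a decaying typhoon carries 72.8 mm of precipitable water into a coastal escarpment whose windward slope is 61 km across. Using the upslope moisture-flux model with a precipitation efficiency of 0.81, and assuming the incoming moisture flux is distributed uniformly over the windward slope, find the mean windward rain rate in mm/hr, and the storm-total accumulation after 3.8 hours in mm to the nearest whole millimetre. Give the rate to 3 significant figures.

R ≈ 33.2 mm/hr; total ≈ 126 mm

Incoming column moisture flux per unit ridge length: F = V × PW = 9.54 × 72.8 = 694.512 mm·m/s.
Spread over the 61 km slope with efficiency ε = 0.81: R = ε·F/W = 0.81 × 694.512 / 61000 m = 9.222e-03 mm/s.
R = 9.222e-03 × 3600 = 33.2 mm/hr.
Over 3.8 h: total = 33.2 × 3.8 = 126.16 ≈ 126 mm.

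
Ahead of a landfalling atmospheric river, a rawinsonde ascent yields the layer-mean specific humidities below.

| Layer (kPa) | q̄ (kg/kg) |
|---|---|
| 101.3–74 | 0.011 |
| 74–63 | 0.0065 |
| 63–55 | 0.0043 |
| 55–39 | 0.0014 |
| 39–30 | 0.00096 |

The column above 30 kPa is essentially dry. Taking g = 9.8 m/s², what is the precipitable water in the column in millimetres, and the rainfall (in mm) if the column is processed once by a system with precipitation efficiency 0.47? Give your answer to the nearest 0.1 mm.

PW ≈ 44.6 mm; rainfall ≈ 21.0 mm

Precipitable water is the column-integrated vapour mass per unit area: PW = (1/g) Σ q̄ Δp, with q in kg/kg and Δp in Pa (1 kg/m² of water = 1 mm).
Layer 101.3–74 kPa: Δp = 273 hPa = 27300 Pa, q̄ = 0.011 kg/kg → 0.011 × 27300 / 9.8 = 30.64 mm
Layer 74–63 kPa: Δp = 110 hPa = 11000 Pa, q̄ = 0.0065 kg/kg → 0.0065 × 11000 / 9.8 = 7.30 mm
Layer 63–55 kPa: Δp = 80 hPa = 8000 Pa, q̄ = 0.0043 kg/kg → 0.0043 × 8000 / 9.8 = 3.51 mm
Layer 55–39 kPa: Δp = 160 hPa = 16000 Pa, q̄ = 0.0014 kg/kg → 0.0014 × 16000 / 9.8 = 2.29 mm
Layer 39–30 kPa: Δp = 90 hPa = 9000 Pa, q̄ = 0.00096 kg/kg → 0.00096 × 9000 / 9.8 = 0.88 mm
PW = 30.64 + 7.30 + 3.51 + 2.29 + 0.88 = 44.62 ≈ 44.6 mm.
Rainfall = ε × PW = 0.47 × 44.6 = 21.0 mm.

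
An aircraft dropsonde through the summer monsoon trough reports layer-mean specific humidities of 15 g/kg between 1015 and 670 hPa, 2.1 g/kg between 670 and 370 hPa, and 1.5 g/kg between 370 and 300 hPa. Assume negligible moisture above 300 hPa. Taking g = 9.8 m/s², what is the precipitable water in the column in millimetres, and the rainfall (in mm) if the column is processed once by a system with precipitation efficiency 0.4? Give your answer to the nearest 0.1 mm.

PW ≈ 60.3 mm; rainfall ≈ 24.1 mm

Precipitable water is the column-integrated vapour mass per unit area: PW = (1/g) Σ q̄ Δp, with q in kg/kg and Δp in Pa (1 kg/m² of water = 1 mm).
Layer 1015–670 hPa: Δp = 345 hPa = 34500 Pa, q̄ = 0.015 kg/kg → 0.015 × 34500 / 9.8 = 52.81 mm
Layer 670–370 hPa: Δp = 300 hPa = 30000 Pa, q̄ = 0.0021 kg/kg → 0.0021 × 30000 / 9.8 = 6.43 mm
Layer 370–300 hPa: Δp = 70 hPa = 7000 Pa, q̄ = 0.0015 kg/kg → 0.0015 × 7000 / 9.8 = 1.07 mm
PW = 52.81 + 6.43 + 1.07 = 60.31 ≈ 60.3 mm.
Rainfall = ε × PW = 0.4 × 60.3 = 24.1 mm.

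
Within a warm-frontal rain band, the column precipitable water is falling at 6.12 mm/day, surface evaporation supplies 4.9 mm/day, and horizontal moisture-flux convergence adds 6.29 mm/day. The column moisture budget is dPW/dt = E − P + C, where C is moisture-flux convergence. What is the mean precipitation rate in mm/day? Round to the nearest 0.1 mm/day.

P ≈ 17.3 mm/day

dPW/dt = -6.12 mm/day.
P = E + C − dPW/dt = 4.9 + (6.29) − (-6.12) = 17.3 mm/day.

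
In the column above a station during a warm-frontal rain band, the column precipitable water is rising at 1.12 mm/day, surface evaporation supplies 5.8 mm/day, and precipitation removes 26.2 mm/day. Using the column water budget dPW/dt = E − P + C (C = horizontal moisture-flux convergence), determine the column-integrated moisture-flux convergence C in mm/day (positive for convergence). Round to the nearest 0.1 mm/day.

C ≈ 21.5 mm/day

dPW/dt = +1.12 mm/day.
C = dPW/dt − E + P = (+1.12) − 5.8 + 26.2 = 21.5 mm/day.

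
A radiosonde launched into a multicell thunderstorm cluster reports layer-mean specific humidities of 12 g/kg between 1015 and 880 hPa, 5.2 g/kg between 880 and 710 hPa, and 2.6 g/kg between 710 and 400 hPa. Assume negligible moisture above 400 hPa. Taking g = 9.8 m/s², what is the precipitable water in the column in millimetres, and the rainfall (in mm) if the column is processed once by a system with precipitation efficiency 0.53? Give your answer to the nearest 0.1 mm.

Precipitable water is the column-integrated vapour mass per unit area: PW = (1/g) Σ q̄ Δp, with q in kg/kg and Δp in Pa (1 kg/m² of water = 1 mm).
Layer 1015–880 hPa: Δp = 135 hPa = 13500 Pa, q̄ = 0.012 kg/kg → 0.012 × 13500 / 9.8 = 16.53 mm
Layer 880–710 hPa: Δp = 170 hPa = 17000 Pa, q̄ = 0.0052 kg/kg → 0.0052 × 17000 / 9.8 = 9.02 mm
Layer 710–400 hPa: Δp = 310 hPa = 31000 Pa, q̄ = 0.0026 kg/kg → 0.0026 × 31000 / 9.8 = 8.22 mm
PW = 16.53 + 9.02 + 8.22 = 33.77 ≈ 33.8 mm.
Rainfall = ε × PW = 0.53 × 33.8 = 17.9 mm.

PW ≈ 33.8 mm; rainfall ≈ 17.9 mm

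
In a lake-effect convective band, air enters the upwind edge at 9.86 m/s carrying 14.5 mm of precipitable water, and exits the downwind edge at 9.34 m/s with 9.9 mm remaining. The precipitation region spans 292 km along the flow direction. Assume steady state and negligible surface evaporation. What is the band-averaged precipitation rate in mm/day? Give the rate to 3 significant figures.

Column moisture flux per unit crosswind length is F = V × PW.
Inflow: F_in = 9.86 × 14.5 = 142.97 mm·m/s
Outflow: F_out = 9.34 × 9.9 = 92.466 mm·m/s
Steady-state rate R = (F_in − F_out)/L = (142.97 − 92.466) / 292000 m = 1.730e-04 mm/s.
R = 1.730e-04 × 3600 × 24 = 14.9 mm/day.

R ≈ 14.9 mm/day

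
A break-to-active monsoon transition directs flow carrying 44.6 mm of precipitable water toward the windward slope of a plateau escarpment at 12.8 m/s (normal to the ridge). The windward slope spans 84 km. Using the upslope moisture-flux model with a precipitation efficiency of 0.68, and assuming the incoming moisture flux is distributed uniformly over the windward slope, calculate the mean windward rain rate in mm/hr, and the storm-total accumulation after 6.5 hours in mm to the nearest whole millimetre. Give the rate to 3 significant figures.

Incoming column moisture flux per unit ridge length: F = V × PW = 12.8 × 44.6 = 570.88 mm·m/s.
Spread over the 84 km slope with efficiency ε = 0.68: R = ε·F/W = 0.68 × 570.88 / 84000 m = 4.621e-03 mm/s.
R = 4.621e-03 × 3600 = 16.6 mm/hr.
Over 6.5 h: total = 16.6 × 6.5 = 107.9 ≈ 108 mm.

R ≈ 16.6 mm/hr; total ≈ 108 mm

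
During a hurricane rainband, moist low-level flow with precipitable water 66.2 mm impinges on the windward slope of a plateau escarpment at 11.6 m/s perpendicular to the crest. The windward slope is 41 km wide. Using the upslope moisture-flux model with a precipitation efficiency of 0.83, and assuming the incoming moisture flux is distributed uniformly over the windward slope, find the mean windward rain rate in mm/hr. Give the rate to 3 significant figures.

Incoming column moisture flux per unit ridge length: F = V × PW = 11.6 × 66.2 = 767.92 mm·m/s.
Spread over the 41 km slope with efficiency ε = 0.83: R = ε·F/W = 0.83 × 767.92 / 41000 m = 1.555e-02 mm/s.
R = 1.555e-02 × 3600 = 56.0 mm/hr.

R ≈ 56.0 mm/hr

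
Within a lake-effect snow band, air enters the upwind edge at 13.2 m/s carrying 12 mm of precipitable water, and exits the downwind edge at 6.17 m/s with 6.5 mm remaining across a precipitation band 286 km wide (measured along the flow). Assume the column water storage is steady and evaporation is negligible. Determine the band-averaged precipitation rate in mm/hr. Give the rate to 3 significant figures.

R ≈ 1.49 mm/hr

Column moisture flux per unit crosswind length is F = V × PW.
Inflow: F_in = 13.2 × 12 = 158.4 mm·m/s
Outflow: F_out = 6.17 × 6.5 = 40.105 mm·m/s
Steady-state rate R = (F_in − F_out)/L = (158.4 − 40.105) / 286000 m = 4.136e-04 mm/s.
R = 4.136e-04 × 3600 = 1.49 mm/hr.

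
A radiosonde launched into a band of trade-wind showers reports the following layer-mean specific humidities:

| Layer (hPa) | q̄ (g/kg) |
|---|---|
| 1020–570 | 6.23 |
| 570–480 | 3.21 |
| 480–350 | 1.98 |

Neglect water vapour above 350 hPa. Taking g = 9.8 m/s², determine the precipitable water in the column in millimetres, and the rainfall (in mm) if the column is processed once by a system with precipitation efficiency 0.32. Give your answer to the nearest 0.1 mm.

PW ≈ 34.2 mm; rainfall ≈ 10.9 mm

Precipitable water is the column-integrated vapour mass per unit area: PW = (1/g) Σ q̄ Δp, with q in kg/kg and Δp in Pa (1 kg/m² of water = 1 mm).
Layer 1020–570 hPa: Δp = 450 hPa = 45000 Pa, q̄ = 0.00623 kg/kg → 0.00623 × 45000 / 9.8 = 28.61 mm
Layer 570–480 hPa: Δp = 90 hPa = 9000 Pa, q̄ = 0.00321 kg/kg → 0.00321 × 9000 / 9.8 = 2.95 mm
Layer 480–350 hPa: Δp = 130 hPa = 13000 Pa, q̄ = 0.00198 kg/kg → 0.00198 × 13000 / 9.8 = 2.63 mm
PW = 28.61 + 2.95 + 2.63 = 34.19 ≈ 34.2 mm.
Rainfall = ε × PW = 0.32 × 34.2 = 10.9 mm.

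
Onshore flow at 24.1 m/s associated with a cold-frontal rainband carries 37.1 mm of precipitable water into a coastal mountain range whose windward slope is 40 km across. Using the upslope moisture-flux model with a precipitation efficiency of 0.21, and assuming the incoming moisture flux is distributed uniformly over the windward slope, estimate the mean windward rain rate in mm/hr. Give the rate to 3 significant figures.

R ≈ 16.9 mm/hr

Incoming column moisture flux per unit ridge length: F = V × PW = 24.1 × 37.1 = 894.11 mm·m/s.
Spread over the 40 km slope with efficiency ε = 0.21: R = ε·F/W = 0.21 × 894.11 / 40000 m = 4.694e-03 mm/s.
R = 4.694e-03 × 3600 = 16.9 mm/hr.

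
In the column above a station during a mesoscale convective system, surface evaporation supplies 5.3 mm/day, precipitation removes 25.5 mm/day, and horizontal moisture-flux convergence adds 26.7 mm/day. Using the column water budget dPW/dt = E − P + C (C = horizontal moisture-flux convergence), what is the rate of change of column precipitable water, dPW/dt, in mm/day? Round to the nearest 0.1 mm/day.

dPW/dt = E − P + C = 5.3 − 25.5 + (26.7) = 6.5 mm/day.

dPW/dt ≈ 6.5 mm/day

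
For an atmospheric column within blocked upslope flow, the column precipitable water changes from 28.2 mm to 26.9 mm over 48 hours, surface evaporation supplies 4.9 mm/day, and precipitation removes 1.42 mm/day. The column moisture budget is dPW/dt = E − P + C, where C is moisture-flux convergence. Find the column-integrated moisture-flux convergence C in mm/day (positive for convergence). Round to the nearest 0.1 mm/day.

dPW/dt = (26.9 − 28.2) mm / (48/24 day) = -0.650 mm/day.
C = dPW/dt − E + P = (-0.650) − 4.9 + 1.42 = -4.1 mm/day.

C ≈ -4.1 mm/day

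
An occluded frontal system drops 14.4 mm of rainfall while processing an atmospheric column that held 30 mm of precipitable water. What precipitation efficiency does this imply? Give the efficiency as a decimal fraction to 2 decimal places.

ε = rainfall / PW = 14.4 / 30 = 0.48.

ε ≈ 0.48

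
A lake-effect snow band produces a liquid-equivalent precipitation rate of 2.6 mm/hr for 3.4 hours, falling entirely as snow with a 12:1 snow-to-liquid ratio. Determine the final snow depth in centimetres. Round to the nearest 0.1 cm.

Liquid-equivalent depth = 2.6 × 3.4 = 8.84 mm.
Snow depth = 8.84 mm × 12 = 106.08 mm = 10.6 cm.

snow depth ≈ 10.6 cm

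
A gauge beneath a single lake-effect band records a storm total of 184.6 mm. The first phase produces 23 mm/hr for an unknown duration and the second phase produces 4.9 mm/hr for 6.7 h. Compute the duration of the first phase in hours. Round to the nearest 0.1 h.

duration ≈ 6.6 h

Known phases: 4.9 × 6.7 = 32.83 mm.
Remaining depth = 184.6 − 32.83 = 151.77 mm.
Duration = 151.77 / 23 = 6.6 h.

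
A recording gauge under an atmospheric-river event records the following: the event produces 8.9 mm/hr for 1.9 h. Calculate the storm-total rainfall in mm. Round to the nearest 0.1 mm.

Total = Σ Rᵢ Δtᵢ = 8.9 × 1.9
      = 16.91 = 16.9 mm.

total ≈ 16.9 mm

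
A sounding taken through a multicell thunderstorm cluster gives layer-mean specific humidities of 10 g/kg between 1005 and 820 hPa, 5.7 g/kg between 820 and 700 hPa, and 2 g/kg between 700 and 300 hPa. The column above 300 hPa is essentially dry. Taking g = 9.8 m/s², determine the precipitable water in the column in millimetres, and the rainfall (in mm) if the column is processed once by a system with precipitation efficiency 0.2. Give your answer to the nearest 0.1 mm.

Precipitable water is the column-integrated vapour mass per unit area: PW = (1/g) Σ q̄ Δp, with q in kg/kg and Δp in Pa (1 kg/m² of water = 1 mm).
Layer 1005–820 hPa: Δp = 185 hPa = 18500 Pa, q̄ = 0.01 kg/kg → 0.01 × 18500 / 9.8 = 18.88 mm
Layer 820–700 hPa: Δp = 120 hPa = 12000 Pa, q̄ = 0.0057 kg/kg → 0.0057 × 12000 / 9.8 = 6.98 mm
Layer 700–300 hPa: Δp = 400 hPa = 40000 Pa, q̄ = 0.002 kg/kg → 0.002 × 40000 / 9.8 = 8.16 mm
PW = 18.88 + 6.98 + 8.16 = 34.02 ≈ 34.0 mm.
Rainfall = ε × PW = 0.2 × 34.0 = 6.8 mm.

PW ≈ 34.0 mm; rainfall ≈ 6.8 mm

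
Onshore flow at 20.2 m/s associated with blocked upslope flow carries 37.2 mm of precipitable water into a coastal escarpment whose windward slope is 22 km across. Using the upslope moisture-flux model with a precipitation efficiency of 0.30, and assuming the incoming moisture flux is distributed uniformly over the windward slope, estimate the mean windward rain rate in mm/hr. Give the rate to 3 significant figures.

R ≈ 36.9 mm/hr

Incoming column moisture flux per unit ridge length: F = V × PW = 20.2 × 37.2 = 751.44 mm·m/s.
Spread over the 22 km slope with efficiency ε = 0.30: R = ε·F/W = 0.30 × 751.44 / 22000 m = 1.025e-02 mm/s.
R = 1.025e-02 × 3600 = 36.9 mm/hr.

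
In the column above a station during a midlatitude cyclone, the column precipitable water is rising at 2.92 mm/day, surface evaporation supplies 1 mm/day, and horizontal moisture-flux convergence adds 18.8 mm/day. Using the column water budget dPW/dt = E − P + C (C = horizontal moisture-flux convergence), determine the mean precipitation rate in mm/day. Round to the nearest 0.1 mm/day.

dPW/dt = +2.92 mm/day.
P = E + C − dPW/dt = 1 + (18.8) − (+2.92) = 16.9 mm/day.

P ≈ 16.9 mm/day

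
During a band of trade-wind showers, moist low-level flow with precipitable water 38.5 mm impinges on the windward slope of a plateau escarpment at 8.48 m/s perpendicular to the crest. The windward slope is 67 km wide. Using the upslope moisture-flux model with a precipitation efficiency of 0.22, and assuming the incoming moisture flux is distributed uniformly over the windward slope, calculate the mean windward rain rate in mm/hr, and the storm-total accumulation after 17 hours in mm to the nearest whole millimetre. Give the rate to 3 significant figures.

R ≈ 3.86 mm/hr; total ≈ 66 mm

Incoming column moisture flux per unit ridge length: F = V × PW = 8.48 × 38.5 = 326.48 mm·m/s.
Spread over the 67 km slope with efficiency ε = 0.22: R = ε·F/W = 0.22 × 326.48 / 67000 m = 1.072e-03 mm/s.
R = 1.072e-03 × 3600 = 3.86 mm/hr.
Over 17 h: total = 3.86 × 17 = 65.62 ≈ 66 mm.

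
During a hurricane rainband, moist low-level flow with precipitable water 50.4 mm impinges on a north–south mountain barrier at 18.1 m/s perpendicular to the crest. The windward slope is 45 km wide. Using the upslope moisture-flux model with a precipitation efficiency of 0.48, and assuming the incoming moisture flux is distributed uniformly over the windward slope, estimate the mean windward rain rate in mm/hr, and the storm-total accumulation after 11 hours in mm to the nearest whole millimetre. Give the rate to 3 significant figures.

R ≈ 35.0 mm/hr; total ≈ 385 mm

Incoming column moisture flux per unit ridge length: F = V × PW = 18.1 × 50.4 = 912.24 mm·m/s.
Spread over the 45 km slope with efficiency ε = 0.48: R = ε·F/W = 0.48 × 912.24 / 45000 m = 9.731e-03 mm/s.
R = 9.731e-03 × 3600 = 35.0 mm/hr.
Over 11 h: total = 35.0 × 11 = 385 mm.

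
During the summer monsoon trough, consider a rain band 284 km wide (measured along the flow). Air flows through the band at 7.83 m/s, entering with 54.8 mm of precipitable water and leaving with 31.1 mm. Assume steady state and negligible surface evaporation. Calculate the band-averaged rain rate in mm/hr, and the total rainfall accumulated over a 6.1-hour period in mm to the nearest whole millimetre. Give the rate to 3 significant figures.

R ≈ 2.35 mm/hr; total ≈ 14 mm

Column moisture flux per unit crosswind length is F = V × PW.
Inflow: F_in = 7.83 × 54.8 = 429.084 mm·m/s
Outflow: F_out = 7.83 × 31.1 = 243.513 mm·m/s
Steady-state rate R = (F_in − F_out)/L = (429.084 − 243.513) / 284000 m = 6.534e-04 mm/s.
R = 6.534e-04 × 3600 = 2.35 mm/hr.
Over 6.1 h: total = 2.35 × 6.1 = 14.335 ≈ 14 mm.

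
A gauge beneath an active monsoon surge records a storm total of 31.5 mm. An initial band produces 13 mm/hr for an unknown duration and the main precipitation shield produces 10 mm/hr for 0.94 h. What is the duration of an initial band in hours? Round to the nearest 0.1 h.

Known phases: 10 × 0.94 = 9.4 mm.
Remaining depth = 31.5 − 9.4 = 22.1 mm.
Duration = 22.1 / 13 = 1.7 h.

duration ≈ 1.7 h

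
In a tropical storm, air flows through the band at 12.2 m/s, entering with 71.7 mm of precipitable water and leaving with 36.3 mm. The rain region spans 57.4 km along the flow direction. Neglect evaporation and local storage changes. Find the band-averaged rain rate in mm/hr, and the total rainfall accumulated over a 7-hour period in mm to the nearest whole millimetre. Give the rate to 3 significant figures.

Column moisture flux per unit crosswind length is F = V × PW.
Inflow: F_in = 12.2 × 71.7 = 874.74 mm·m/s
Outflow: F_out = 12.2 × 36.3 = 442.86 mm·m/s
Steady-state rate R = (F_in − F_out)/L = (874.74 − 442.86) / 57400 m = 7.524e-03 mm/s.
R = 7.524e-03 × 3600 = 27.1 mm/hr.
Over 7 h: total = 27.1 × 7 = 189.7 ≈ 190 mm.

R ≈ 27.1 mm/hr; total ≈ 190 mm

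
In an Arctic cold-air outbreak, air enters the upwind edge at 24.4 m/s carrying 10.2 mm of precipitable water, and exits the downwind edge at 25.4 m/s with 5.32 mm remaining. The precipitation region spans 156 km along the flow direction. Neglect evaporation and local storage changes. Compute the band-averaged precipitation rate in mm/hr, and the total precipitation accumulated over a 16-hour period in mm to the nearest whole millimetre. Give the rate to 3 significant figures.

R ≈ 2.63 mm/hr; total ≈ 42 mm

Column moisture flux per unit crosswind length is F = V × PW.
Inflow: F_in = 24.4 × 10.2 = 248.88 mm·m/s
Outflow: F_out = 25.4 × 5.32 = 135.128 mm·m/s
Steady-state rate R = (F_in − F_out)/L = (248.88 − 135.128) / 156000 m = 7.292e-04 mm/s.
R = 7.292e-04 × 3600 = 2.63 mm/hr.
Over 16 h: total = 2.63 × 16 = 42.08 ≈ 42 mm.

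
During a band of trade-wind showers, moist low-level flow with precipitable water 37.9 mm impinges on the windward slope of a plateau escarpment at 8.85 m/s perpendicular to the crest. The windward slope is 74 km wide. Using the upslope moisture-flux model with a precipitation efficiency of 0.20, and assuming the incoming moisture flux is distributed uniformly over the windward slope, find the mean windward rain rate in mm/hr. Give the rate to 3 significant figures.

R ≈ 3.26 mm/hr

Incoming column moisture flux per unit ridge length: F = V × PW = 8.85 × 37.9 = 335.415 mm·m/s.
Spread over the 74 km slope with efficiency ε = 0.20: R = ε·F/W = 0.20 × 335.415 / 74000 m = 9.065e-04 mm/s.
R = 9.065e-04 × 3600 = 3.26 mm/hr.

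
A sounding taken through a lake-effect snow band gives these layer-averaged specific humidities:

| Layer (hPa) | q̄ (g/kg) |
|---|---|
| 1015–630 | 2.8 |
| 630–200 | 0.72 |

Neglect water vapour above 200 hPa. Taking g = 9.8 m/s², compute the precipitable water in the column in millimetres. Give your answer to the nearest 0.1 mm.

Precipitable water is the column-integrated vapour mass per unit area: PW = (1/g) Σ q̄ Δp, with q in kg/kg and Δp in Pa (1 kg/m² of water = 1 mm).
Layer 1015–630 hPa: Δp = 385 hPa = 38500 Pa, q̄ = 0.0028 kg/kg → 0.0028 × 38500 / 9.8 = 11.00 mm
Layer 630–200 hPa: Δp = 430 hPa = 43000 Pa, q̄ = 0.00072 kg/kg → 0.00072 × 43000 / 9.8 = 3.16 mm
PW = 11.00 + 3.16 = 14.16 ≈ 14.2 mm.

PW ≈ 14.2 mm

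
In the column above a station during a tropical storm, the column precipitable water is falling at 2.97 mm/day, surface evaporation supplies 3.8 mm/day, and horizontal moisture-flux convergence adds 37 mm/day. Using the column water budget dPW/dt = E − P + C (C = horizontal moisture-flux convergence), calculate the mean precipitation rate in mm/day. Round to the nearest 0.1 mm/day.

dPW/dt = -2.97 mm/day.
P = E + C − dPW/dt = 3.8 + (37) − (-2.97) = 43.8 mm/day.

P ≈ 43.8 mm/day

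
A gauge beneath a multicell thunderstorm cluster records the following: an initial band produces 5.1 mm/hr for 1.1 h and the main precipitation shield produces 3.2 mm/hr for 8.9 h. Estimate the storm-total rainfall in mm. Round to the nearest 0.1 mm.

total ≈ 34.1 mm

Total = Σ Rᵢ Δtᵢ = 5.1 × 1.1 + 3.2 × 8.9
      = 5.61 + 28.48 = 34.1 mm.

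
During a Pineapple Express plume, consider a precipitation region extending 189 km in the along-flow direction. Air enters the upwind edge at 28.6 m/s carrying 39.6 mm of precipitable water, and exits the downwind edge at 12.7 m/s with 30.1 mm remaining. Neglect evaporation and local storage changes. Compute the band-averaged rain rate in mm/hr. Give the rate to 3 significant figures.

Column moisture flux per unit crosswind length is F = V × PW.
Inflow: F_in = 28.6 × 39.6 = 1132.56 mm·m/s
Outflow: F_out = 12.7 × 30.1 = 382.27 mm·m/s
Steady-state rate R = (F_in − F_out)/L = (1132.56 − 382.27) / 189000 m = 3.970e-03 mm/s.
R = 3.970e-03 × 3600 = 14.3 mm/hr.

R ≈ 14.3 mm/hr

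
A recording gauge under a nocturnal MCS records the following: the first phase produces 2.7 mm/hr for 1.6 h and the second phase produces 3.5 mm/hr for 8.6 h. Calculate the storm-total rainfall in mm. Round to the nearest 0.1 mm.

Total = Σ Rᵢ Δtᵢ = 2.7 × 1.6 + 3.5 × 8.6
      = 4.32 + 30.1 = 34.4 mm.

total ≈ 34.4 mm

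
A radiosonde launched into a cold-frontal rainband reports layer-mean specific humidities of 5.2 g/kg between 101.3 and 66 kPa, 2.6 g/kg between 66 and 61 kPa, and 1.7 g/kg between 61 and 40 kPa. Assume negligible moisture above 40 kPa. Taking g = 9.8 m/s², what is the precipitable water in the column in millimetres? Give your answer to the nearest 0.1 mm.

PW ≈ 23.7 mm

Precipitable water is the column-integrated vapour mass per unit area: PW = (1/g) Σ q̄ Δp, with q in kg/kg and Δp in Pa (1 kg/m² of water = 1 mm).
Layer 101.3–66 kPa: Δp = 353 hPa = 35300 Pa, q̄ = 0.0052 kg/kg → 0.0052 × 35300 / 9.8 = 18.73 mm
Layer 66–61 kPa: Δp = 50 hPa = 5000 Pa, q̄ = 0.0026 kg/kg → 0.0026 × 5000 / 9.8 = 1.33 mm
Layer 61–40 kPa: Δp = 210 hPa = 21000 Pa, q̄ = 0.0017 kg/kg → 0.0017 × 21000 / 9.8 = 3.64 mm
PW = 18.73 + 1.33 + 3.64 = 23.70 ≈ 23.7 mm.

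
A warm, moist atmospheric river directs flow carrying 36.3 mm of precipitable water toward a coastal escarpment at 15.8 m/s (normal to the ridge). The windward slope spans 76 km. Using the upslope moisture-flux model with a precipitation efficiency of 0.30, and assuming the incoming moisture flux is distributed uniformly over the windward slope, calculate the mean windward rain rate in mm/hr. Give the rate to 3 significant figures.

R ≈ 8.15 mm/hr

Incoming column moisture flux per unit ridge length: F = V × PW = 15.8 × 36.3 = 573.54 mm·m/s.
Spread over the 76 km slope with efficiency ε = 0.30: R = ε·F/W = 0.30 × 573.54 / 76000 m = 2.264e-03 mm/s.
R = 2.264e-03 × 3600 = 8.15 mm/hr.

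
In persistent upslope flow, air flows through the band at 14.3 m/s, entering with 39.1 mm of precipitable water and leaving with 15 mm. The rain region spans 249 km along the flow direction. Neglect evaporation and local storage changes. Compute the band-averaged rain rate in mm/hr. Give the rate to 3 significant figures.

Column moisture flux per unit crosswind length is F = V × PW.
Inflow: F_in = 14.3 × 39.1 = 559.13 mm·m/s
Outflow: F_out = 14.3 × 15 = 214.5 mm·m/s
Steady-state rate R = (F_in − F_out)/L = (559.13 − 214.5) / 249000 m = 1.384e-03 mm/s.
R = 1.384e-03 × 3600 = 4.98 mm/hr.

R ≈ 4.98 mm/hr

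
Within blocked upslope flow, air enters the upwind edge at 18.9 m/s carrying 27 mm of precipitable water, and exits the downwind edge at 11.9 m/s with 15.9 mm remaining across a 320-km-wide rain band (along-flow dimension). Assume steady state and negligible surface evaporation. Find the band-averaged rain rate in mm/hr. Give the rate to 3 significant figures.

R ≈ 3.61 mm/hr

Column moisture flux per unit crosswind length is F = V × PW.
Inflow: F_in = 18.9 × 27 = 510.3 mm·m/s
Outflow: F_out = 11.9 × 15.9 = 189.21 mm·m/s
Steady-state rate R = (F_in − F_out)/L = (510.3 − 189.21) / 320000 m = 1.003e-03 mm/s.
R = 1.003e-03 × 3600 = 3.61 mm/hr.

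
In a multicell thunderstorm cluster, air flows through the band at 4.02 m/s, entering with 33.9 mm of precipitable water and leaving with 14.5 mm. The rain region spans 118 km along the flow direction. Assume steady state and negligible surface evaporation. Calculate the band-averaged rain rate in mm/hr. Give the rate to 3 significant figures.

Column moisture flux per unit crosswind length is F = V × PW.
Inflow: F_in = 4.02 × 33.9 = 136.278 mm·m/s
Outflow: F_out = 4.02 × 14.5 = 58.29 mm·m/s
Steady-state rate R = (F_in − F_out)/L = (136.278 − 58.29) / 118000 m = 6.609e-04 mm/s.
R = 6.609e-04 × 3600 = 2.38 mm/hr.

R ≈ 2.38 mm/hr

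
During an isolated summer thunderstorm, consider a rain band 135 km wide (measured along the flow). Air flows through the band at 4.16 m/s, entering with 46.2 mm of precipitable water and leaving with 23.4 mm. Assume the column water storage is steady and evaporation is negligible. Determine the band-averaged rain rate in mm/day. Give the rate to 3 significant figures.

Column moisture flux per unit crosswind length is F = V × PW.
Inflow: F_in = 4.16 × 46.2 = 192.192 mm·m/s
Outflow: F_out = 4.16 × 23.4 = 97.344 mm·m/s
Steady-state rate R = (F_in − F_out)/L = (192.192 − 97.344) / 135000 m = 7.026e-04 mm/s.
R = 7.026e-04 × 3600 × 24 = 60.7 mm/day.

R ≈ 60.7 mm/day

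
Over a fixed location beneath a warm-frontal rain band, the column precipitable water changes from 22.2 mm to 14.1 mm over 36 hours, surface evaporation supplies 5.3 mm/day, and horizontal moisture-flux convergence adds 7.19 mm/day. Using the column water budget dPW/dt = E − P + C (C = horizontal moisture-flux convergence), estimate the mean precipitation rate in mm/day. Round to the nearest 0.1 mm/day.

dPW/dt = (14.1 − 22.2) mm / (36/24 day) = -5.400 mm/day.
P = E + C − dPW/dt = 5.3 + (7.19) − (-5.400) = 17.9 mm/day.

P ≈ 17.9 mm/day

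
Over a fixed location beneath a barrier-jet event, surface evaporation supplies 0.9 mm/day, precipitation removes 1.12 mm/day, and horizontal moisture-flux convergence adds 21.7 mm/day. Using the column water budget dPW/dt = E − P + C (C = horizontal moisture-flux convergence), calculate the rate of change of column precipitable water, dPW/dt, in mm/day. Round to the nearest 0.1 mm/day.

dPW/dt ≈ 21.5 mm/day

dPW/dt = E − P + C = 0.9 − 1.12 + (21.7) = 21.5 mm/day.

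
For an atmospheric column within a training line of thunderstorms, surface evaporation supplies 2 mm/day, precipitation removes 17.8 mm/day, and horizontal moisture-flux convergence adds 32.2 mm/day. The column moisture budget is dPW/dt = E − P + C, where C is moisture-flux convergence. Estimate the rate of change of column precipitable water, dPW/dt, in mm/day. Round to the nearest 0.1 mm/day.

dPW/dt ≈ 16.4 mm/day

dPW/dt = E − P + C = 2 − 17.8 + (32.2) = 16.4 mm/day.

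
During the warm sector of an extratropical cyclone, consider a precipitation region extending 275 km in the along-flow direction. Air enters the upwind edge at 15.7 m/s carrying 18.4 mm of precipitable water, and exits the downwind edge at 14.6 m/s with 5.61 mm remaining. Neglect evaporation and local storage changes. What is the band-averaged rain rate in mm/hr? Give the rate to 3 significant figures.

Column moisture flux per unit crosswind length is F = V × PW.
Inflow: F_in = 15.7 × 18.4 = 288.88 mm·m/s
Outflow: F_out = 14.6 × 5.61 = 81.906 mm·m/s
Steady-state rate R = (F_in − F_out)/L = (288.88 − 81.906) / 275000 m = 7.526e-04 mm/s.
R = 7.526e-04 × 3600 = 2.71 mm/hr.

R ≈ 2.71 mm/hr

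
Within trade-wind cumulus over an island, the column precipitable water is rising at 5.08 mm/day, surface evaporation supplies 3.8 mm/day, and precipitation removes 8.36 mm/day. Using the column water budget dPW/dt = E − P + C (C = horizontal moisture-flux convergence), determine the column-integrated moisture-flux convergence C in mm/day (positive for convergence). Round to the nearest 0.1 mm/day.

C ≈ 9.6 mm/day

dPW/dt = +5.08 mm/day.
C = dPW/dt − E + P = (+5.08) − 3.8 + 8.36 = 9.6 mm/day.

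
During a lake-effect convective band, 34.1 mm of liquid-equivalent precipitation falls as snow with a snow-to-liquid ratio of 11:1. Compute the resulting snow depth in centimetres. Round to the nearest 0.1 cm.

Snow depth = liquid × ratio = 34.1 mm × 11 = 375.1 mm = 37.5 cm.

snow depth ≈ 37.5 cm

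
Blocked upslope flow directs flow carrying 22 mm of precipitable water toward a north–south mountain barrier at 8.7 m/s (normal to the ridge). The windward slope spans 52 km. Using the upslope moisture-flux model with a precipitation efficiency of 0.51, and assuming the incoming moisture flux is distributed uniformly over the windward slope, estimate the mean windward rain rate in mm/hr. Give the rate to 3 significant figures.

R ≈ 6.76 mm/hr

Incoming column moisture flux per unit ridge length: F = V × PW = 8.7 × 22 = 191.4 mm·m/s.
Spread over the 52 km slope with efficiency ε = 0.51: R = ε·F/W = 0.51 × 191.4 / 52000 m = 1.877e-03 mm/s.
R = 1.877e-03 × 3600 = 6.76 mm/hr.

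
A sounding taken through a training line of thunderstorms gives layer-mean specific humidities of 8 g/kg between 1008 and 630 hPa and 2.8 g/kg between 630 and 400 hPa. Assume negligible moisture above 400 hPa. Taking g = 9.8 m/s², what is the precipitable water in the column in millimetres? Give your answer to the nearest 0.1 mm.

PW ≈ 37.4 mm

Precipitable water is the column-integrated vapour mass per unit area: PW = (1/g) Σ q̄ Δp, with q in kg/kg and Δp in Pa (1 kg/m² of water = 1 mm).
Layer 1008–630 hPa: Δp = 378 hPa = 37800 Pa, q̄ = 0.008 kg/kg → 0.008 × 37800 / 9.8 = 30.86 mm
Layer 630–400 hPa: Δp = 230 hPa = 23000 Pa, q̄ = 0.0028 kg/kg → 0.0028 × 23000 / 9.8 = 6.57 mm
PW = 30.86 + 6.57 = 37.43 ≈ 37.4 mm.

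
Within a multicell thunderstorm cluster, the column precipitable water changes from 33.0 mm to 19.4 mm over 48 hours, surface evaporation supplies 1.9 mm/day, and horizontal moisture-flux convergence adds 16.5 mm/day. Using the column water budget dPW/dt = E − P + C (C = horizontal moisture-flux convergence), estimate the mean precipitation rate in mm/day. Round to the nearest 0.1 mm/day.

dPW/dt = (19.4 − 33.0) mm / (48/24 day) = -6.800 mm/day.
P = E + C − dPW/dt = 1.9 + (16.5) − (-6.800) = 25.2 mm/day.

P ≈ 25.2 mm/day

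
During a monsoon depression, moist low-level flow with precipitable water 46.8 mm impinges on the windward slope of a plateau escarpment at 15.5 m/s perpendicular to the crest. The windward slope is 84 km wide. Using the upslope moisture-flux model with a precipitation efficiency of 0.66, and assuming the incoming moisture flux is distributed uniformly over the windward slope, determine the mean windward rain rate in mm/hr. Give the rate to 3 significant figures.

R ≈ 20.5 mm/hr

Incoming column moisture flux per unit ridge length: F = V × PW = 15.5 × 46.8 = 725.4 mm·m/s.
Spread over the 84 km slope with efficiency ε = 0.66: R = ε·F/W = 0.66 × 725.4 / 84000 m = 5.700e-03 mm/s.
R = 5.700e-03 × 3600 = 20.5 mm/hr.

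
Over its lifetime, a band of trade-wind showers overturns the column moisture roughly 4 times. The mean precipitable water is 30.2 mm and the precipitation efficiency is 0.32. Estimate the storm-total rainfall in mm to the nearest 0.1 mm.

rainfall ≈ 38.7 mm

Each cycle deposits ε × PW = 0.32 × 30.2 = 9.664 mm.
Over 4 cycles: 4 × 9.664 = 38.7 mm.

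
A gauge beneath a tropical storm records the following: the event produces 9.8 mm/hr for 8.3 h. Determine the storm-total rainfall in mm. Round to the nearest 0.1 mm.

total ≈ 81.3 mm

Total = Σ Rᵢ Δtᵢ = 9.8 × 8.3
      = 81.34 = 81.3 mm.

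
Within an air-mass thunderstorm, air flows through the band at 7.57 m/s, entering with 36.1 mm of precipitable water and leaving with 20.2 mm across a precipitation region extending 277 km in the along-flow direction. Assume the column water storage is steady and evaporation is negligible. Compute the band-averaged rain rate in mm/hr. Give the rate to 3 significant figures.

R ≈ 1.56 mm/hr

Column moisture flux per unit crosswind length is F = V × PW.
Inflow: F_in = 7.57 × 36.1 = 273.277 mm·m/s
Outflow: F_out = 7.57 × 20.2 = 152.914 mm·m/s
Steady-state rate R = (F_in − F_out)/L = (273.277 − 152.914) / 277000 m = 4.345e-04 mm/s.
R = 4.345e-04 × 3600 = 1.56 mm/hr.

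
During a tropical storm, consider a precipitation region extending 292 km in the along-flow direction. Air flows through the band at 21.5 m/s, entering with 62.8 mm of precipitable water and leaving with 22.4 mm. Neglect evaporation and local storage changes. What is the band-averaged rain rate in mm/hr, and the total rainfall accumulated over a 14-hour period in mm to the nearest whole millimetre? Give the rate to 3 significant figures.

R ≈ 10.7 mm/hr; total ≈ 150 mm

Column moisture flux per unit crosswind length is F = V × PW.
Inflow: F_in = 21.5 × 62.8 = 1350.2 mm·m/s
Outflow: F_out = 21.5 × 22.4 = 481.6 mm·m/s
Steady-state rate R = (F_in − F_out)/L = (1350.2 − 481.6) / 292000 m = 2.975e-03 mm/s.
R = 2.975e-03 × 3600 = 10.7 mm/hr.
Over 14 h: total = 10.7 × 14 = 149.8 ≈ 150 mm.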